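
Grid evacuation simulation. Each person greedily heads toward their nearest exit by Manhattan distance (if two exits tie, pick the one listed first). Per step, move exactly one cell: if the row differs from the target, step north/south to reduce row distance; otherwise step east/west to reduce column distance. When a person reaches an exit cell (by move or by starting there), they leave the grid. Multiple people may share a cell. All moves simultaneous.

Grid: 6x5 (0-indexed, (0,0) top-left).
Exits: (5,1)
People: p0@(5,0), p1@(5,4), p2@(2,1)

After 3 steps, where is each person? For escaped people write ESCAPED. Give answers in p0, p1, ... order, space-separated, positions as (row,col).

Step 1: p0:(5,0)->(5,1)->EXIT | p1:(5,4)->(5,3) | p2:(2,1)->(3,1)
Step 2: p0:escaped | p1:(5,3)->(5,2) | p2:(3,1)->(4,1)
Step 3: p0:escaped | p1:(5,2)->(5,1)->EXIT | p2:(4,1)->(5,1)->EXIT

ESCAPED ESCAPED ESCAPED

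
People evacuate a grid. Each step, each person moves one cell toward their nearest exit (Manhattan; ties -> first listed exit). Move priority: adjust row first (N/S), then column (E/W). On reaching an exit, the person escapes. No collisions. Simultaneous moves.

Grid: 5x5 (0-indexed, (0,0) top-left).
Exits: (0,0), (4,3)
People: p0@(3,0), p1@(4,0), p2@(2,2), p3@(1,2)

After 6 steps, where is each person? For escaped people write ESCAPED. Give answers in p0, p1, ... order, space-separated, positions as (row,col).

Step 1: p0:(3,0)->(2,0) | p1:(4,0)->(4,1) | p2:(2,2)->(3,2) | p3:(1,2)->(0,2)
Step 2: p0:(2,0)->(1,0) | p1:(4,1)->(4,2) | p2:(3,2)->(4,2) | p3:(0,2)->(0,1)
Step 3: p0:(1,0)->(0,0)->EXIT | p1:(4,2)->(4,3)->EXIT | p2:(4,2)->(4,3)->EXIT | p3:(0,1)->(0,0)->EXIT

ESCAPED ESCAPED ESCAPED ESCAPED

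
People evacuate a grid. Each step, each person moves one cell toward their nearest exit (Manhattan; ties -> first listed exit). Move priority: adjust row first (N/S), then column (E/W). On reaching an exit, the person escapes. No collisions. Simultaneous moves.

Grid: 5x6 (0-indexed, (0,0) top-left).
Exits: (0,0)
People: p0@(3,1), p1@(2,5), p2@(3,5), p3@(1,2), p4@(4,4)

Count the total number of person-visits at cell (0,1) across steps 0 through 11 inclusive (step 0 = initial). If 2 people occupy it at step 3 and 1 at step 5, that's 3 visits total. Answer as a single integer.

Answer: 5

Derivation:
Step 0: p0@(3,1) p1@(2,5) p2@(3,5) p3@(1,2) p4@(4,4) -> at (0,1): 0 [-], cum=0
Step 1: p0@(2,1) p1@(1,5) p2@(2,5) p3@(0,2) p4@(3,4) -> at (0,1): 0 [-], cum=0
Step 2: p0@(1,1) p1@(0,5) p2@(1,5) p3@(0,1) p4@(2,4) -> at (0,1): 1 [p3], cum=1
Step 3: p0@(0,1) p1@(0,4) p2@(0,5) p3@ESC p4@(1,4) -> at (0,1): 1 [p0], cum=2
Step 4: p0@ESC p1@(0,3) p2@(0,4) p3@ESC p4@(0,4) -> at (0,1): 0 [-], cum=2
Step 5: p0@ESC p1@(0,2) p2@(0,3) p3@ESC p4@(0,3) -> at (0,1): 0 [-], cum=2
Step 6: p0@ESC p1@(0,1) p2@(0,2) p3@ESC p4@(0,2) -> at (0,1): 1 [p1], cum=3
Step 7: p0@ESC p1@ESC p2@(0,1) p3@ESC p4@(0,1) -> at (0,1): 2 [p2,p4], cum=5
Step 8: p0@ESC p1@ESC p2@ESC p3@ESC p4@ESC -> at (0,1): 0 [-], cum=5
Total visits = 5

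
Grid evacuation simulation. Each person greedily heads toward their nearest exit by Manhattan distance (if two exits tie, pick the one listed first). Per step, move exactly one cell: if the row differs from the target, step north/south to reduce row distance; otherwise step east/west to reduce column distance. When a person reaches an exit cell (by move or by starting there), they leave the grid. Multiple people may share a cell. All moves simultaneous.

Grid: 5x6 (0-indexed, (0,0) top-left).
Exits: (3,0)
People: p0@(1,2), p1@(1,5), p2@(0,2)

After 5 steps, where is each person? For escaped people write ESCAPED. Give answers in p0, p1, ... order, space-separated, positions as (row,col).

Step 1: p0:(1,2)->(2,2) | p1:(1,5)->(2,5) | p2:(0,2)->(1,2)
Step 2: p0:(2,2)->(3,2) | p1:(2,5)->(3,5) | p2:(1,2)->(2,2)
Step 3: p0:(3,2)->(3,1) | p1:(3,5)->(3,4) | p2:(2,2)->(3,2)
Step 4: p0:(3,1)->(3,0)->EXIT | p1:(3,4)->(3,3) | p2:(3,2)->(3,1)
Step 5: p0:escaped | p1:(3,3)->(3,2) | p2:(3,1)->(3,0)->EXIT

ESCAPED (3,2) ESCAPED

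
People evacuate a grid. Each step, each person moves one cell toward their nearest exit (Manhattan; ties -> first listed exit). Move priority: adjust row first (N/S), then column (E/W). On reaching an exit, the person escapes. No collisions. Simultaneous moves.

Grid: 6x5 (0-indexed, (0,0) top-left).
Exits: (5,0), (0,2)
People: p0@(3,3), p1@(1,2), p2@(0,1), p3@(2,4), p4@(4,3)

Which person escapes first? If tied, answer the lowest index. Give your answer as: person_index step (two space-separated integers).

Step 1: p0:(3,3)->(2,3) | p1:(1,2)->(0,2)->EXIT | p2:(0,1)->(0,2)->EXIT | p3:(2,4)->(1,4) | p4:(4,3)->(5,3)
Step 2: p0:(2,3)->(1,3) | p1:escaped | p2:escaped | p3:(1,4)->(0,4) | p4:(5,3)->(5,2)
Step 3: p0:(1,3)->(0,3) | p1:escaped | p2:escaped | p3:(0,4)->(0,3) | p4:(5,2)->(5,1)
Step 4: p0:(0,3)->(0,2)->EXIT | p1:escaped | p2:escaped | p3:(0,3)->(0,2)->EXIT | p4:(5,1)->(5,0)->EXIT
Exit steps: [4, 1, 1, 4, 4]
First to escape: p1 at step 1

Answer: 1 1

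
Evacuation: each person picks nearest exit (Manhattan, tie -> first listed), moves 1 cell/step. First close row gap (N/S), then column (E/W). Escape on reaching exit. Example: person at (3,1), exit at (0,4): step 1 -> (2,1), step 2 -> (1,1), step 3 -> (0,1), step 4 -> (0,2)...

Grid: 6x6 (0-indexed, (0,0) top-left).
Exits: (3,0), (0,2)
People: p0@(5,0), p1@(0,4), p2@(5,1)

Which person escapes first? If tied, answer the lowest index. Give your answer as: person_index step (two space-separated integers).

Answer: 0 2

Derivation:
Step 1: p0:(5,0)->(4,0) | p1:(0,4)->(0,3) | p2:(5,1)->(4,1)
Step 2: p0:(4,0)->(3,0)->EXIT | p1:(0,3)->(0,2)->EXIT | p2:(4,1)->(3,1)
Step 3: p0:escaped | p1:escaped | p2:(3,1)->(3,0)->EXIT
Exit steps: [2, 2, 3]
First to escape: p0 at step 2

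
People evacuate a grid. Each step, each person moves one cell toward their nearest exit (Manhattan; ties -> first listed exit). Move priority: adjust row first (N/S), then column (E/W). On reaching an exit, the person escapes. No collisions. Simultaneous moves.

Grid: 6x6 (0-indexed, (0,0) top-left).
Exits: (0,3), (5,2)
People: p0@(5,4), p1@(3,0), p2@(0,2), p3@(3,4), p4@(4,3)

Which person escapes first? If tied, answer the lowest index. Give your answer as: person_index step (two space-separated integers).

Answer: 2 1

Derivation:
Step 1: p0:(5,4)->(5,3) | p1:(3,0)->(4,0) | p2:(0,2)->(0,3)->EXIT | p3:(3,4)->(2,4) | p4:(4,3)->(5,3)
Step 2: p0:(5,3)->(5,2)->EXIT | p1:(4,0)->(5,0) | p2:escaped | p3:(2,4)->(1,4) | p4:(5,3)->(5,2)->EXIT
Step 3: p0:escaped | p1:(5,0)->(5,1) | p2:escaped | p3:(1,4)->(0,4) | p4:escaped
Step 4: p0:escaped | p1:(5,1)->(5,2)->EXIT | p2:escaped | p3:(0,4)->(0,3)->EXIT | p4:escaped
Exit steps: [2, 4, 1, 4, 2]
First to escape: p2 at step 1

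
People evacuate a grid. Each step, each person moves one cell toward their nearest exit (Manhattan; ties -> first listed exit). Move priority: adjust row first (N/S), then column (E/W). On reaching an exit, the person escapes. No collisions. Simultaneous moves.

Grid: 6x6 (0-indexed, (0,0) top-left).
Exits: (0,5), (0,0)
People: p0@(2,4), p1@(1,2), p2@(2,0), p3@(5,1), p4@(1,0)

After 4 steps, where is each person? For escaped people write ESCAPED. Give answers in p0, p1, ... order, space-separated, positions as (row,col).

Step 1: p0:(2,4)->(1,4) | p1:(1,2)->(0,2) | p2:(2,0)->(1,0) | p3:(5,1)->(4,1) | p4:(1,0)->(0,0)->EXIT
Step 2: p0:(1,4)->(0,4) | p1:(0,2)->(0,1) | p2:(1,0)->(0,0)->EXIT | p3:(4,1)->(3,1) | p4:escaped
Step 3: p0:(0,4)->(0,5)->EXIT | p1:(0,1)->(0,0)->EXIT | p2:escaped | p3:(3,1)->(2,1) | p4:escaped
Step 4: p0:escaped | p1:escaped | p2:escaped | p3:(2,1)->(1,1) | p4:escaped

ESCAPED ESCAPED ESCAPED (1,1) ESCAPED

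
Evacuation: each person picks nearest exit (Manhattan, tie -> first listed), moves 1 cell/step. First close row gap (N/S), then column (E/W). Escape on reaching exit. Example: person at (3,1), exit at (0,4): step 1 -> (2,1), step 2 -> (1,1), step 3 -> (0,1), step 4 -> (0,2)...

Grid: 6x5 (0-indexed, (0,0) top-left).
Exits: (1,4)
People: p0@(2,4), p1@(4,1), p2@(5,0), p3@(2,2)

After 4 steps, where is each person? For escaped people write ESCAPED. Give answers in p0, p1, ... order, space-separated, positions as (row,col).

Step 1: p0:(2,4)->(1,4)->EXIT | p1:(4,1)->(3,1) | p2:(5,0)->(4,0) | p3:(2,2)->(1,2)
Step 2: p0:escaped | p1:(3,1)->(2,1) | p2:(4,0)->(3,0) | p3:(1,2)->(1,3)
Step 3: p0:escaped | p1:(2,1)->(1,1) | p2:(3,0)->(2,0) | p3:(1,3)->(1,4)->EXIT
Step 4: p0:escaped | p1:(1,1)->(1,2) | p2:(2,0)->(1,0) | p3:escaped

ESCAPED (1,2) (1,0) ESCAPED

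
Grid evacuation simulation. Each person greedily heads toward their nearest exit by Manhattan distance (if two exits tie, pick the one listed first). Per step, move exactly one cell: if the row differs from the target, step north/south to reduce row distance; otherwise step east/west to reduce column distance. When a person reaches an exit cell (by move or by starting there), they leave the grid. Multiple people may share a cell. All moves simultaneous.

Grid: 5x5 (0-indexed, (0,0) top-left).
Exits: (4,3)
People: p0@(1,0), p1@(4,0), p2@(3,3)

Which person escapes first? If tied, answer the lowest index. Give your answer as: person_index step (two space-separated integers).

Step 1: p0:(1,0)->(2,0) | p1:(4,0)->(4,1) | p2:(3,3)->(4,3)->EXIT
Step 2: p0:(2,0)->(3,0) | p1:(4,1)->(4,2) | p2:escaped
Step 3: p0:(3,0)->(4,0) | p1:(4,2)->(4,3)->EXIT | p2:escaped
Step 4: p0:(4,0)->(4,1) | p1:escaped | p2:escaped
Step 5: p0:(4,1)->(4,2) | p1:escaped | p2:escaped
Step 6: p0:(4,2)->(4,3)->EXIT | p1:escaped | p2:escaped
Exit steps: [6, 3, 1]
First to escape: p2 at step 1

Answer: 2 1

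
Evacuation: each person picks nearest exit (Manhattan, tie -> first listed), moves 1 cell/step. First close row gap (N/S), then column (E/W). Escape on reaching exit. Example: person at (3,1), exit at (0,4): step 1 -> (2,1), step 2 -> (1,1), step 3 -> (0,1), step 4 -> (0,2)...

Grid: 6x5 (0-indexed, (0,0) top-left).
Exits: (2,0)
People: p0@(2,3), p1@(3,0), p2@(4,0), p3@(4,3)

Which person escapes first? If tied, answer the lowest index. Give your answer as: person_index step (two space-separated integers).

Step 1: p0:(2,3)->(2,2) | p1:(3,0)->(2,0)->EXIT | p2:(4,0)->(3,0) | p3:(4,3)->(3,3)
Step 2: p0:(2,2)->(2,1) | p1:escaped | p2:(3,0)->(2,0)->EXIT | p3:(3,3)->(2,3)
Step 3: p0:(2,1)->(2,0)->EXIT | p1:escaped | p2:escaped | p3:(2,3)->(2,2)
Step 4: p0:escaped | p1:escaped | p2:escaped | p3:(2,2)->(2,1)
Step 5: p0:escaped | p1:escaped | p2:escaped | p3:(2,1)->(2,0)->EXIT
Exit steps: [3, 1, 2, 5]
First to escape: p1 at step 1

Answer: 1 1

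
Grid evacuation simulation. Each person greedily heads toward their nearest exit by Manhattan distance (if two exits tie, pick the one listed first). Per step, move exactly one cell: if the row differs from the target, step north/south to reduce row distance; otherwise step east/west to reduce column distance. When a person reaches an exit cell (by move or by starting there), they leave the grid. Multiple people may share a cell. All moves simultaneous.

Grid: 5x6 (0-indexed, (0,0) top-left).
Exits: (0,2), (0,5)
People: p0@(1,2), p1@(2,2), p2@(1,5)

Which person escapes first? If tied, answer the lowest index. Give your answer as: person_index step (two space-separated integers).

Step 1: p0:(1,2)->(0,2)->EXIT | p1:(2,2)->(1,2) | p2:(1,5)->(0,5)->EXIT
Step 2: p0:escaped | p1:(1,2)->(0,2)->EXIT | p2:escaped
Exit steps: [1, 2, 1]
First to escape: p0 at step 1

Answer: 0 1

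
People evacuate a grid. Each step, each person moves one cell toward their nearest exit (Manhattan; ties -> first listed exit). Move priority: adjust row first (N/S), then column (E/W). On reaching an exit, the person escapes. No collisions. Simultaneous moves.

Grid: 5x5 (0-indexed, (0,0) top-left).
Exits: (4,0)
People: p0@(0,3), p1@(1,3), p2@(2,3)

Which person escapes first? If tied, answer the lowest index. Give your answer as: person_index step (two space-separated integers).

Answer: 2 5

Derivation:
Step 1: p0:(0,3)->(1,3) | p1:(1,3)->(2,3) | p2:(2,3)->(3,3)
Step 2: p0:(1,3)->(2,3) | p1:(2,3)->(3,3) | p2:(3,3)->(4,3)
Step 3: p0:(2,3)->(3,3) | p1:(3,3)->(4,3) | p2:(4,3)->(4,2)
Step 4: p0:(3,3)->(4,3) | p1:(4,3)->(4,2) | p2:(4,2)->(4,1)
Step 5: p0:(4,3)->(4,2) | p1:(4,2)->(4,1) | p2:(4,1)->(4,0)->EXIT
Step 6: p0:(4,2)->(4,1) | p1:(4,1)->(4,0)->EXIT | p2:escaped
Step 7: p0:(4,1)->(4,0)->EXIT | p1:escaped | p2:escaped
Exit steps: [7, 6, 5]
First to escape: p2 at step 5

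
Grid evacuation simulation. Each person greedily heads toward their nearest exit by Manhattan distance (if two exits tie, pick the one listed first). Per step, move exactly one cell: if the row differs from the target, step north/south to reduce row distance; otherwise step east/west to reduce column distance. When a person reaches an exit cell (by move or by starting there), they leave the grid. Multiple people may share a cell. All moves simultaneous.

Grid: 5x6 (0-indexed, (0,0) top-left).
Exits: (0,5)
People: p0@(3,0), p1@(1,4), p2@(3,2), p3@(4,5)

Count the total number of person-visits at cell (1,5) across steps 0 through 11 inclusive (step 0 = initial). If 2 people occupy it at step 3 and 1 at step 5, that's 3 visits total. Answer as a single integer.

Step 0: p0@(3,0) p1@(1,4) p2@(3,2) p3@(4,5) -> at (1,5): 0 [-], cum=0
Step 1: p0@(2,0) p1@(0,4) p2@(2,2) p3@(3,5) -> at (1,5): 0 [-], cum=0
Step 2: p0@(1,0) p1@ESC p2@(1,2) p3@(2,5) -> at (1,5): 0 [-], cum=0
Step 3: p0@(0,0) p1@ESC p2@(0,2) p3@(1,5) -> at (1,5): 1 [p3], cum=1
Step 4: p0@(0,1) p1@ESC p2@(0,3) p3@ESC -> at (1,5): 0 [-], cum=1
Step 5: p0@(0,2) p1@ESC p2@(0,4) p3@ESC -> at (1,5): 0 [-], cum=1
Step 6: p0@(0,3) p1@ESC p2@ESC p3@ESC -> at (1,5): 0 [-], cum=1
Step 7: p0@(0,4) p1@ESC p2@ESC p3@ESC -> at (1,5): 0 [-], cum=1
Step 8: p0@ESC p1@ESC p2@ESC p3@ESC -> at (1,5): 0 [-], cum=1
Total visits = 1

Answer: 1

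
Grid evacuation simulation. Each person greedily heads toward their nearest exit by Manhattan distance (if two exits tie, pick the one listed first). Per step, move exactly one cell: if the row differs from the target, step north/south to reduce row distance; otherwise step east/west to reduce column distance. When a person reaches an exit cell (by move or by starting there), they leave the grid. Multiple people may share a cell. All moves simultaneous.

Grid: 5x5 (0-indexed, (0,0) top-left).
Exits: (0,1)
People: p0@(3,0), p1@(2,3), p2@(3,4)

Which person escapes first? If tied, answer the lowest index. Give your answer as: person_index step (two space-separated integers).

Step 1: p0:(3,0)->(2,0) | p1:(2,3)->(1,3) | p2:(3,4)->(2,4)
Step 2: p0:(2,0)->(1,0) | p1:(1,3)->(0,3) | p2:(2,4)->(1,4)
Step 3: p0:(1,0)->(0,0) | p1:(0,3)->(0,2) | p2:(1,4)->(0,4)
Step 4: p0:(0,0)->(0,1)->EXIT | p1:(0,2)->(0,1)->EXIT | p2:(0,4)->(0,3)
Step 5: p0:escaped | p1:escaped | p2:(0,3)->(0,2)
Step 6: p0:escaped | p1:escaped | p2:(0,2)->(0,1)->EXIT
Exit steps: [4, 4, 6]
First to escape: p0 at step 4

Answer: 0 4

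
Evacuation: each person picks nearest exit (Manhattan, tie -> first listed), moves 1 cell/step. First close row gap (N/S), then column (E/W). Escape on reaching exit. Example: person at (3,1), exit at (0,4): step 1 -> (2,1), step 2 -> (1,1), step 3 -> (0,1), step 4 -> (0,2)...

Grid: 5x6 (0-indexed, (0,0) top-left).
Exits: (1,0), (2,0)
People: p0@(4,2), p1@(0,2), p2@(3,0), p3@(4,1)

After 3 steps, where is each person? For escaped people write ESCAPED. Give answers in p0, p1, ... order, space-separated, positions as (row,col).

Step 1: p0:(4,2)->(3,2) | p1:(0,2)->(1,2) | p2:(3,0)->(2,0)->EXIT | p3:(4,1)->(3,1)
Step 2: p0:(3,2)->(2,2) | p1:(1,2)->(1,1) | p2:escaped | p3:(3,1)->(2,1)
Step 3: p0:(2,2)->(2,1) | p1:(1,1)->(1,0)->EXIT | p2:escaped | p3:(2,1)->(2,0)->EXIT

(2,1) ESCAPED ESCAPED ESCAPED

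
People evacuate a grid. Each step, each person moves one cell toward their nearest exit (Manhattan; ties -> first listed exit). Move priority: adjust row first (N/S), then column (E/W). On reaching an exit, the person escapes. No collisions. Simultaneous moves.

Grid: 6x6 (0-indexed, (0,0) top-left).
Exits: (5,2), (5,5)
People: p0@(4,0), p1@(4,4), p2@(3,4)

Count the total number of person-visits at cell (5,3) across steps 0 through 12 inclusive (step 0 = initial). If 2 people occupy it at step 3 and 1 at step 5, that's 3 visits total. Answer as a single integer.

Step 0: p0@(4,0) p1@(4,4) p2@(3,4) -> at (5,3): 0 [-], cum=0
Step 1: p0@(5,0) p1@(5,4) p2@(4,4) -> at (5,3): 0 [-], cum=0
Step 2: p0@(5,1) p1@ESC p2@(5,4) -> at (5,3): 0 [-], cum=0
Step 3: p0@ESC p1@ESC p2@ESC -> at (5,3): 0 [-], cum=0
Total visits = 0

Answer: 0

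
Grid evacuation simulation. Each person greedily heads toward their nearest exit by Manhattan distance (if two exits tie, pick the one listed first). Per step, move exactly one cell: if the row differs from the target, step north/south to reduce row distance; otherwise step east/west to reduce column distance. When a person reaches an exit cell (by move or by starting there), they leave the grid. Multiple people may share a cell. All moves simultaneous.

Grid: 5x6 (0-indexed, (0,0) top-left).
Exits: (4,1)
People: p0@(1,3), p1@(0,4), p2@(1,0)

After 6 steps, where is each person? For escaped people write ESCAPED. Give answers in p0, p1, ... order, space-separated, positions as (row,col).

Step 1: p0:(1,3)->(2,3) | p1:(0,4)->(1,4) | p2:(1,0)->(2,0)
Step 2: p0:(2,3)->(3,3) | p1:(1,4)->(2,4) | p2:(2,0)->(3,0)
Step 3: p0:(3,3)->(4,3) | p1:(2,4)->(3,4) | p2:(3,0)->(4,0)
Step 4: p0:(4,3)->(4,2) | p1:(3,4)->(4,4) | p2:(4,0)->(4,1)->EXIT
Step 5: p0:(4,2)->(4,1)->EXIT | p1:(4,4)->(4,3) | p2:escaped
Step 6: p0:escaped | p1:(4,3)->(4,2) | p2:escaped

ESCAPED (4,2) ESCAPED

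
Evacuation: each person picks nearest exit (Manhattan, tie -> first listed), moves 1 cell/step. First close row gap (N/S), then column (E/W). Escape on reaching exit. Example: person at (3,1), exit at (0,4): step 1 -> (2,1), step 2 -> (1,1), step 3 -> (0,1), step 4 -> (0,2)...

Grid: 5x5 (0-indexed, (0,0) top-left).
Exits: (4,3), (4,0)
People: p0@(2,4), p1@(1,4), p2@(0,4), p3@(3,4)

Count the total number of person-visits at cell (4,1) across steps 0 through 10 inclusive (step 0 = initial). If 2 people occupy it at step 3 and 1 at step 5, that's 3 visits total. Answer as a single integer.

Step 0: p0@(2,4) p1@(1,4) p2@(0,4) p3@(3,4) -> at (4,1): 0 [-], cum=0
Step 1: p0@(3,4) p1@(2,4) p2@(1,4) p3@(4,4) -> at (4,1): 0 [-], cum=0
Step 2: p0@(4,4) p1@(3,4) p2@(2,4) p3@ESC -> at (4,1): 0 [-], cum=0
Step 3: p0@ESC p1@(4,4) p2@(3,4) p3@ESC -> at (4,1): 0 [-], cum=0
Step 4: p0@ESC p1@ESC p2@(4,4) p3@ESC -> at (4,1): 0 [-], cum=0
Step 5: p0@ESC p1@ESC p2@ESC p3@ESC -> at (4,1): 0 [-], cum=0
Total visits = 0

Answer: 0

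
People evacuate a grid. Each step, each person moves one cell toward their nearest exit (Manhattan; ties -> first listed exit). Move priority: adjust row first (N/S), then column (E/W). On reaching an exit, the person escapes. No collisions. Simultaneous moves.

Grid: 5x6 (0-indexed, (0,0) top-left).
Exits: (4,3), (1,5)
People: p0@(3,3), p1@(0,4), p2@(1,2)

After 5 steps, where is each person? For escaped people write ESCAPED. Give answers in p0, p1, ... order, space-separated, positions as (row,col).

Step 1: p0:(3,3)->(4,3)->EXIT | p1:(0,4)->(1,4) | p2:(1,2)->(1,3)
Step 2: p0:escaped | p1:(1,4)->(1,5)->EXIT | p2:(1,3)->(1,4)
Step 3: p0:escaped | p1:escaped | p2:(1,4)->(1,5)->EXIT

ESCAPED ESCAPED ESCAPED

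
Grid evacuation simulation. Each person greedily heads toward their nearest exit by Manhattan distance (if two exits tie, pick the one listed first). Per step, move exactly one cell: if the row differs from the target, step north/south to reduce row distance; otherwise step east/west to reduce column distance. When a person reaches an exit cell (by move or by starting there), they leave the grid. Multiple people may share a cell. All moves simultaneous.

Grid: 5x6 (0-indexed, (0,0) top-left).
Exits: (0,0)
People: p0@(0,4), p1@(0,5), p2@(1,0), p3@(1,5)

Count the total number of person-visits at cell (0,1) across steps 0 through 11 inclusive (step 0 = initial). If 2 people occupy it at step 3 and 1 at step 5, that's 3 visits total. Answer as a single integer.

Answer: 3

Derivation:
Step 0: p0@(0,4) p1@(0,5) p2@(1,0) p3@(1,5) -> at (0,1): 0 [-], cum=0
Step 1: p0@(0,3) p1@(0,4) p2@ESC p3@(0,5) -> at (0,1): 0 [-], cum=0
Step 2: p0@(0,2) p1@(0,3) p2@ESC p3@(0,4) -> at (0,1): 0 [-], cum=0
Step 3: p0@(0,1) p1@(0,2) p2@ESC p3@(0,3) -> at (0,1): 1 [p0], cum=1
Step 4: p0@ESC p1@(0,1) p2@ESC p3@(0,2) -> at (0,1): 1 [p1], cum=2
Step 5: p0@ESC p1@ESC p2@ESC p3@(0,1) -> at (0,1): 1 [p3], cum=3
Step 6: p0@ESC p1@ESC p2@ESC p3@ESC -> at (0,1): 0 [-], cum=3
Total visits = 3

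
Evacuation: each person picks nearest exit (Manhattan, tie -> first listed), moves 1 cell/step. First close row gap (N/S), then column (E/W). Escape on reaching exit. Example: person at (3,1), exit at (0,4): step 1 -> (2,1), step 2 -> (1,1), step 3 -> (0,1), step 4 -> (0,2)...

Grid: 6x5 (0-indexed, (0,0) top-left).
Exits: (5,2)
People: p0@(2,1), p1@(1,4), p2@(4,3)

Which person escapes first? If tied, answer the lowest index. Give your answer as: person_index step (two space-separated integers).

Step 1: p0:(2,1)->(3,1) | p1:(1,4)->(2,4) | p2:(4,3)->(5,3)
Step 2: p0:(3,1)->(4,1) | p1:(2,4)->(3,4) | p2:(5,3)->(5,2)->EXIT
Step 3: p0:(4,1)->(5,1) | p1:(3,4)->(4,4) | p2:escaped
Step 4: p0:(5,1)->(5,2)->EXIT | p1:(4,4)->(5,4) | p2:escaped
Step 5: p0:escaped | p1:(5,4)->(5,3) | p2:escaped
Step 6: p0:escaped | p1:(5,3)->(5,2)->EXIT | p2:escaped
Exit steps: [4, 6, 2]
First to escape: p2 at step 2

Answer: 2 2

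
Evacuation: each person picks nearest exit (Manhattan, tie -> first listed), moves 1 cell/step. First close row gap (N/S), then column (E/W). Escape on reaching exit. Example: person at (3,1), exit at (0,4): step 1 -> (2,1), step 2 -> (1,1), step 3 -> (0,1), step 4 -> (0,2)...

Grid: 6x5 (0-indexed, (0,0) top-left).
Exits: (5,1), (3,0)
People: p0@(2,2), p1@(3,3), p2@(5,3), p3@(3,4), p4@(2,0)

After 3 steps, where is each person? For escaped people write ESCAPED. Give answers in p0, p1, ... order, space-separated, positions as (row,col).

Step 1: p0:(2,2)->(3,2) | p1:(3,3)->(3,2) | p2:(5,3)->(5,2) | p3:(3,4)->(3,3) | p4:(2,0)->(3,0)->EXIT
Step 2: p0:(3,2)->(3,1) | p1:(3,2)->(3,1) | p2:(5,2)->(5,1)->EXIT | p3:(3,3)->(3,2) | p4:escaped
Step 3: p0:(3,1)->(3,0)->EXIT | p1:(3,1)->(3,0)->EXIT | p2:escaped | p3:(3,2)->(3,1) | p4:escaped

ESCAPED ESCAPED ESCAPED (3,1) ESCAPED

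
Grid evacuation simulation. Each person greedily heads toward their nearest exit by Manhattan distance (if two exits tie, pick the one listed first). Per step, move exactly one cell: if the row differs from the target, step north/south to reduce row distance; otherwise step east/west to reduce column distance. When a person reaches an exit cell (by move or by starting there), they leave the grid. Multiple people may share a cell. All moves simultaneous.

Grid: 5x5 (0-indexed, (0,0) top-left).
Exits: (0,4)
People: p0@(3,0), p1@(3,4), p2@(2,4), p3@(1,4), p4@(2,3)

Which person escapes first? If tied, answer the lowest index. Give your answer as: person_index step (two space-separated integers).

Answer: 3 1

Derivation:
Step 1: p0:(3,0)->(2,0) | p1:(3,4)->(2,4) | p2:(2,4)->(1,4) | p3:(1,4)->(0,4)->EXIT | p4:(2,3)->(1,3)
Step 2: p0:(2,0)->(1,0) | p1:(2,4)->(1,4) | p2:(1,4)->(0,4)->EXIT | p3:escaped | p4:(1,3)->(0,3)
Step 3: p0:(1,0)->(0,0) | p1:(1,4)->(0,4)->EXIT | p2:escaped | p3:escaped | p4:(0,3)->(0,4)->EXIT
Step 4: p0:(0,0)->(0,1) | p1:escaped | p2:escaped | p3:escaped | p4:escaped
Step 5: p0:(0,1)->(0,2) | p1:escaped | p2:escaped | p3:escaped | p4:escaped
Step 6: p0:(0,2)->(0,3) | p1:escaped | p2:escaped | p3:escaped | p4:escaped
Step 7: p0:(0,3)->(0,4)->EXIT | p1:escaped | p2:escaped | p3:escaped | p4:escaped
Exit steps: [7, 3, 2, 1, 3]
First to escape: p3 at step 1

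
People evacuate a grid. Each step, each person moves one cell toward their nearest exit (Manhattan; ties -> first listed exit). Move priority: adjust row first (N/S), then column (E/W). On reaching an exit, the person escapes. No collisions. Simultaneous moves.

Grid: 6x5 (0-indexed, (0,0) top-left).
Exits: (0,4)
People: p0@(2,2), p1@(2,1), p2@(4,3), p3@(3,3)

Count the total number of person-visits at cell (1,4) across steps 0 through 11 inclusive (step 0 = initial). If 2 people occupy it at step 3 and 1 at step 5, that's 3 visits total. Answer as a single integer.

Step 0: p0@(2,2) p1@(2,1) p2@(4,3) p3@(3,3) -> at (1,4): 0 [-], cum=0
Step 1: p0@(1,2) p1@(1,1) p2@(3,3) p3@(2,3) -> at (1,4): 0 [-], cum=0
Step 2: p0@(0,2) p1@(0,1) p2@(2,3) p3@(1,3) -> at (1,4): 0 [-], cum=0
Step 3: p0@(0,3) p1@(0,2) p2@(1,3) p3@(0,3) -> at (1,4): 0 [-], cum=0
Step 4: p0@ESC p1@(0,3) p2@(0,3) p3@ESC -> at (1,4): 0 [-], cum=0
Step 5: p0@ESC p1@ESC p2@ESC p3@ESC -> at (1,4): 0 [-], cum=0
Total visits = 0

Answer: 0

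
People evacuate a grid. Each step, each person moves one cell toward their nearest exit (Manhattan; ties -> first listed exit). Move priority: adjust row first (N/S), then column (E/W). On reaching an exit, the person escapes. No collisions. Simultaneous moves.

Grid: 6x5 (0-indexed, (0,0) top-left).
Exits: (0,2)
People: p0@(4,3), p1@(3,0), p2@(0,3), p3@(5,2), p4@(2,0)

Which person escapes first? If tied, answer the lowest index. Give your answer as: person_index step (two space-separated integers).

Answer: 2 1

Derivation:
Step 1: p0:(4,3)->(3,3) | p1:(3,0)->(2,0) | p2:(0,3)->(0,2)->EXIT | p3:(5,2)->(4,2) | p4:(2,0)->(1,0)
Step 2: p0:(3,3)->(2,3) | p1:(2,0)->(1,0) | p2:escaped | p3:(4,2)->(3,2) | p4:(1,0)->(0,0)
Step 3: p0:(2,3)->(1,3) | p1:(1,0)->(0,0) | p2:escaped | p3:(3,2)->(2,2) | p4:(0,0)->(0,1)
Step 4: p0:(1,3)->(0,3) | p1:(0,0)->(0,1) | p2:escaped | p3:(2,2)->(1,2) | p4:(0,1)->(0,2)->EXIT
Step 5: p0:(0,3)->(0,2)->EXIT | p1:(0,1)->(0,2)->EXIT | p2:escaped | p3:(1,2)->(0,2)->EXIT | p4:escaped
Exit steps: [5, 5, 1, 5, 4]
First to escape: p2 at step 1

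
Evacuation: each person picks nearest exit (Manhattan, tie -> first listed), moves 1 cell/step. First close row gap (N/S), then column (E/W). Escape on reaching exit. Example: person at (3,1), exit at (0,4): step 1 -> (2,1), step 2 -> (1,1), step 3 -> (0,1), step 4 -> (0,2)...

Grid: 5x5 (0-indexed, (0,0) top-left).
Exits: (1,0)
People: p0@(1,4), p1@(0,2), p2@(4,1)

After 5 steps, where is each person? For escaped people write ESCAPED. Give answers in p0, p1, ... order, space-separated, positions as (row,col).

Step 1: p0:(1,4)->(1,3) | p1:(0,2)->(1,2) | p2:(4,1)->(3,1)
Step 2: p0:(1,3)->(1,2) | p1:(1,2)->(1,1) | p2:(3,1)->(2,1)
Step 3: p0:(1,2)->(1,1) | p1:(1,1)->(1,0)->EXIT | p2:(2,1)->(1,1)
Step 4: p0:(1,1)->(1,0)->EXIT | p1:escaped | p2:(1,1)->(1,0)->EXIT

ESCAPED ESCAPED ESCAPED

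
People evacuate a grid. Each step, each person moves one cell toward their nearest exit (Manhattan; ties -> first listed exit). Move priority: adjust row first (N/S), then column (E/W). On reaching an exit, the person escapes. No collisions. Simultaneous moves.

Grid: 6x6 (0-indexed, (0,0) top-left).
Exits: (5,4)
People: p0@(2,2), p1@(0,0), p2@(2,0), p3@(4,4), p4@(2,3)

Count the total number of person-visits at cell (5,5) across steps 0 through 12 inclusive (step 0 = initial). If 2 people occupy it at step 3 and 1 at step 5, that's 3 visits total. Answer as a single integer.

Answer: 0

Derivation:
Step 0: p0@(2,2) p1@(0,0) p2@(2,0) p3@(4,4) p4@(2,3) -> at (5,5): 0 [-], cum=0
Step 1: p0@(3,2) p1@(1,0) p2@(3,0) p3@ESC p4@(3,3) -> at (5,5): 0 [-], cum=0
Step 2: p0@(4,2) p1@(2,0) p2@(4,0) p3@ESC p4@(4,3) -> at (5,5): 0 [-], cum=0
Step 3: p0@(5,2) p1@(3,0) p2@(5,0) p3@ESC p4@(5,3) -> at (5,5): 0 [-], cum=0
Step 4: p0@(5,3) p1@(4,0) p2@(5,1) p3@ESC p4@ESC -> at (5,5): 0 [-], cum=0
Step 5: p0@ESC p1@(5,0) p2@(5,2) p3@ESC p4@ESC -> at (5,5): 0 [-], cum=0
Step 6: p0@ESC p1@(5,1) p2@(5,3) p3@ESC p4@ESC -> at (5,5): 0 [-], cum=0
Step 7: p0@ESC p1@(5,2) p2@ESC p3@ESC p4@ESC -> at (5,5): 0 [-], cum=0
Step 8: p0@ESC p1@(5,3) p2@ESC p3@ESC p4@ESC -> at (5,5): 0 [-], cum=0
Step 9: p0@ESC p1@ESC p2@ESC p3@ESC p4@ESC -> at (5,5): 0 [-], cum=0
Total visits = 0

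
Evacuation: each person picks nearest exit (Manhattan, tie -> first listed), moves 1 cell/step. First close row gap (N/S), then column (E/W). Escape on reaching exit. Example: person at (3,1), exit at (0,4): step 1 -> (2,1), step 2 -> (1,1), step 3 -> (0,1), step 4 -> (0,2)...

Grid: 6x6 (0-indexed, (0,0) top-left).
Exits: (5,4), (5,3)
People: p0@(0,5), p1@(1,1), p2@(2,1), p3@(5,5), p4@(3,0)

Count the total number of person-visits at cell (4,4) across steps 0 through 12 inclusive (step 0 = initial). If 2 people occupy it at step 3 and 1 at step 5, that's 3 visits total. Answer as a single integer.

Step 0: p0@(0,5) p1@(1,1) p2@(2,1) p3@(5,5) p4@(3,0) -> at (4,4): 0 [-], cum=0
Step 1: p0@(1,5) p1@(2,1) p2@(3,1) p3@ESC p4@(4,0) -> at (4,4): 0 [-], cum=0
Step 2: p0@(2,5) p1@(3,1) p2@(4,1) p3@ESC p4@(5,0) -> at (4,4): 0 [-], cum=0
Step 3: p0@(3,5) p1@(4,1) p2@(5,1) p3@ESC p4@(5,1) -> at (4,4): 0 [-], cum=0
Step 4: p0@(4,5) p1@(5,1) p2@(5,2) p3@ESC p4@(5,2) -> at (4,4): 0 [-], cum=0
Step 5: p0@(5,5) p1@(5,2) p2@ESC p3@ESC p4@ESC -> at (4,4): 0 [-], cum=0
Step 6: p0@ESC p1@ESC p2@ESC p3@ESC p4@ESC -> at (4,4): 0 [-], cum=0
Total visits = 0

Answer: 0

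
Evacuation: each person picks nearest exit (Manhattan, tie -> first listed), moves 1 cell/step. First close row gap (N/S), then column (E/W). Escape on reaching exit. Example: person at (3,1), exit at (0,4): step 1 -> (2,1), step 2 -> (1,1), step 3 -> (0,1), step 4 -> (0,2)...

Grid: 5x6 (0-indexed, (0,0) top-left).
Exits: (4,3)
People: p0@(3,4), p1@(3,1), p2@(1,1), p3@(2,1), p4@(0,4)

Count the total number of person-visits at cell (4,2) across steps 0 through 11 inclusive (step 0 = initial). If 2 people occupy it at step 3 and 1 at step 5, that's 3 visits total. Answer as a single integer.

Answer: 3

Derivation:
Step 0: p0@(3,4) p1@(3,1) p2@(1,1) p3@(2,1) p4@(0,4) -> at (4,2): 0 [-], cum=0
Step 1: p0@(4,4) p1@(4,1) p2@(2,1) p3@(3,1) p4@(1,4) -> at (4,2): 0 [-], cum=0
Step 2: p0@ESC p1@(4,2) p2@(3,1) p3@(4,1) p4@(2,4) -> at (4,2): 1 [p1], cum=1
Step 3: p0@ESC p1@ESC p2@(4,1) p3@(4,2) p4@(3,4) -> at (4,2): 1 [p3], cum=2
Step 4: p0@ESC p1@ESC p2@(4,2) p3@ESC p4@(4,4) -> at (4,2): 1 [p2], cum=3
Step 5: p0@ESC p1@ESC p2@ESC p3@ESC p4@ESC -> at (4,2): 0 [-], cum=3
Total visits = 3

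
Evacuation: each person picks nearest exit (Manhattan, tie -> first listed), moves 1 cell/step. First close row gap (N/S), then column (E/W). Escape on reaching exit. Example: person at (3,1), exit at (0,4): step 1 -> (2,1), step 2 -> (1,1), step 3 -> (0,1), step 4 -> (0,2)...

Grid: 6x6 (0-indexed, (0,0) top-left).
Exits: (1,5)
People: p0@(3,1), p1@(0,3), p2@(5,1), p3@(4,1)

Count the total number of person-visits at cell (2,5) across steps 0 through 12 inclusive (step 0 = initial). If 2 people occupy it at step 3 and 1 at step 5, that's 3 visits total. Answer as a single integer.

Answer: 0

Derivation:
Step 0: p0@(3,1) p1@(0,3) p2@(5,1) p3@(4,1) -> at (2,5): 0 [-], cum=0
Step 1: p0@(2,1) p1@(1,3) p2@(4,1) p3@(3,1) -> at (2,5): 0 [-], cum=0
Step 2: p0@(1,1) p1@(1,4) p2@(3,1) p3@(2,1) -> at (2,5): 0 [-], cum=0
Step 3: p0@(1,2) p1@ESC p2@(2,1) p3@(1,1) -> at (2,5): 0 [-], cum=0
Step 4: p0@(1,3) p1@ESC p2@(1,1) p3@(1,2) -> at (2,5): 0 [-], cum=0
Step 5: p0@(1,4) p1@ESC p2@(1,2) p3@(1,3) -> at (2,5): 0 [-], cum=0
Step 6: p0@ESC p1@ESC p2@(1,3) p3@(1,4) -> at (2,5): 0 [-], cum=0
Step 7: p0@ESC p1@ESC p2@(1,4) p3@ESC -> at (2,5): 0 [-], cum=0
Step 8: p0@ESC p1@ESC p2@ESC p3@ESC -> at (2,5): 0 [-], cum=0
Total visits = 0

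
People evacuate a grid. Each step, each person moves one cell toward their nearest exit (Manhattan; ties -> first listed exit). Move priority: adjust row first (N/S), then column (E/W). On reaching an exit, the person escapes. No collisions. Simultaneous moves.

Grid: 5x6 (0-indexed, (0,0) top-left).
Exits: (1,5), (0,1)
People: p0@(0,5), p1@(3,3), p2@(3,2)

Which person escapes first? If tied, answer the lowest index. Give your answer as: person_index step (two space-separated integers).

Step 1: p0:(0,5)->(1,5)->EXIT | p1:(3,3)->(2,3) | p2:(3,2)->(2,2)
Step 2: p0:escaped | p1:(2,3)->(1,3) | p2:(2,2)->(1,2)
Step 3: p0:escaped | p1:(1,3)->(1,4) | p2:(1,2)->(0,2)
Step 4: p0:escaped | p1:(1,4)->(1,5)->EXIT | p2:(0,2)->(0,1)->EXIT
Exit steps: [1, 4, 4]
First to escape: p0 at step 1

Answer: 0 1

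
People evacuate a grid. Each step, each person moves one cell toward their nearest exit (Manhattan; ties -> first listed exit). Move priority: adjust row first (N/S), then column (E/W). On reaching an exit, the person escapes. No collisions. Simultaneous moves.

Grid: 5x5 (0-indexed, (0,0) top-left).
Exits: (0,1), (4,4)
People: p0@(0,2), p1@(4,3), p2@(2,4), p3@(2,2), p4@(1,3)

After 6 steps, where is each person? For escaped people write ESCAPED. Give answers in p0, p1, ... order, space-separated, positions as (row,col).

Step 1: p0:(0,2)->(0,1)->EXIT | p1:(4,3)->(4,4)->EXIT | p2:(2,4)->(3,4) | p3:(2,2)->(1,2) | p4:(1,3)->(0,3)
Step 2: p0:escaped | p1:escaped | p2:(3,4)->(4,4)->EXIT | p3:(1,2)->(0,2) | p4:(0,3)->(0,2)
Step 3: p0:escaped | p1:escaped | p2:escaped | p3:(0,2)->(0,1)->EXIT | p4:(0,2)->(0,1)->EXIT

ESCAPED ESCAPED ESCAPED ESCAPED ESCAPED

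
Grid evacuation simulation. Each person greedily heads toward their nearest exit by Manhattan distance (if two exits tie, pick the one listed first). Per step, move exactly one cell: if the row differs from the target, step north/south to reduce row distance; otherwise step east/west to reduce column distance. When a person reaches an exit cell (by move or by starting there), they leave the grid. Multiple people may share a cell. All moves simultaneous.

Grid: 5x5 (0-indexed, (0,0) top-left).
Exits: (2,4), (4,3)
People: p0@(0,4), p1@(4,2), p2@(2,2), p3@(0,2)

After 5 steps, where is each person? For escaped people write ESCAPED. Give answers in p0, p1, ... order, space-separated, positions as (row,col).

Step 1: p0:(0,4)->(1,4) | p1:(4,2)->(4,3)->EXIT | p2:(2,2)->(2,3) | p3:(0,2)->(1,2)
Step 2: p0:(1,4)->(2,4)->EXIT | p1:escaped | p2:(2,3)->(2,4)->EXIT | p3:(1,2)->(2,2)
Step 3: p0:escaped | p1:escaped | p2:escaped | p3:(2,2)->(2,3)
Step 4: p0:escaped | p1:escaped | p2:escaped | p3:(2,3)->(2,4)->EXIT

ESCAPED ESCAPED ESCAPED ESCAPED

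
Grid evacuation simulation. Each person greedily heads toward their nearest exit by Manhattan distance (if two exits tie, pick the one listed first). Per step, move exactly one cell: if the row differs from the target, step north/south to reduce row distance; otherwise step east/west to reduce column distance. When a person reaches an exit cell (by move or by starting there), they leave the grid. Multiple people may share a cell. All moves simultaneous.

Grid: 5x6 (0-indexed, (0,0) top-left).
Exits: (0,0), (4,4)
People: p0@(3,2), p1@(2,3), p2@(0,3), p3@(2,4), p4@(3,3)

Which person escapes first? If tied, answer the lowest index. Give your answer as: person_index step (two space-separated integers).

Step 1: p0:(3,2)->(4,2) | p1:(2,3)->(3,3) | p2:(0,3)->(0,2) | p3:(2,4)->(3,4) | p4:(3,3)->(4,3)
Step 2: p0:(4,2)->(4,3) | p1:(3,3)->(4,3) | p2:(0,2)->(0,1) | p3:(3,4)->(4,4)->EXIT | p4:(4,3)->(4,4)->EXIT
Step 3: p0:(4,3)->(4,4)->EXIT | p1:(4,3)->(4,4)->EXIT | p2:(0,1)->(0,0)->EXIT | p3:escaped | p4:escaped
Exit steps: [3, 3, 3, 2, 2]
First to escape: p3 at step 2

Answer: 3 2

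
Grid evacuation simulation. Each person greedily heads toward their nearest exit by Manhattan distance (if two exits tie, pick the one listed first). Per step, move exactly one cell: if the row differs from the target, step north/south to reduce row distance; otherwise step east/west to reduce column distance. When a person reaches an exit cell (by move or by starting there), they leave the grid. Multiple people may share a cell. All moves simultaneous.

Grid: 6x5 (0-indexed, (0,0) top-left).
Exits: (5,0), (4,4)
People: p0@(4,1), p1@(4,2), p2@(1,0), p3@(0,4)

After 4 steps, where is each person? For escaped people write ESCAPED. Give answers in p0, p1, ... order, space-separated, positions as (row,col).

Step 1: p0:(4,1)->(5,1) | p1:(4,2)->(4,3) | p2:(1,0)->(2,0) | p3:(0,4)->(1,4)
Step 2: p0:(5,1)->(5,0)->EXIT | p1:(4,3)->(4,4)->EXIT | p2:(2,0)->(3,0) | p3:(1,4)->(2,4)
Step 3: p0:escaped | p1:escaped | p2:(3,0)->(4,0) | p3:(2,4)->(3,4)
Step 4: p0:escaped | p1:escaped | p2:(4,0)->(5,0)->EXIT | p3:(3,4)->(4,4)->EXIT

ESCAPED ESCAPED ESCAPED ESCAPED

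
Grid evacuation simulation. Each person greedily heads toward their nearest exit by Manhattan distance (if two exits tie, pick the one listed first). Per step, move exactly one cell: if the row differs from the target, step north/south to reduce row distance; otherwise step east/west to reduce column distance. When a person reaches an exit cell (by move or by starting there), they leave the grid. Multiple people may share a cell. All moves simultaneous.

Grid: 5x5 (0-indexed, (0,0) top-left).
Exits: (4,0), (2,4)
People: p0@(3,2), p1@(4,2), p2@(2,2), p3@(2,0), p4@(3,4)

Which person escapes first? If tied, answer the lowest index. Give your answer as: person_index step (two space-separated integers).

Answer: 4 1

Derivation:
Step 1: p0:(3,2)->(4,2) | p1:(4,2)->(4,1) | p2:(2,2)->(2,3) | p3:(2,0)->(3,0) | p4:(3,4)->(2,4)->EXIT
Step 2: p0:(4,2)->(4,1) | p1:(4,1)->(4,0)->EXIT | p2:(2,3)->(2,4)->EXIT | p3:(3,0)->(4,0)->EXIT | p4:escaped
Step 3: p0:(4,1)->(4,0)->EXIT | p1:escaped | p2:escaped | p3:escaped | p4:escaped
Exit steps: [3, 2, 2, 2, 1]
First to escape: p4 at step 1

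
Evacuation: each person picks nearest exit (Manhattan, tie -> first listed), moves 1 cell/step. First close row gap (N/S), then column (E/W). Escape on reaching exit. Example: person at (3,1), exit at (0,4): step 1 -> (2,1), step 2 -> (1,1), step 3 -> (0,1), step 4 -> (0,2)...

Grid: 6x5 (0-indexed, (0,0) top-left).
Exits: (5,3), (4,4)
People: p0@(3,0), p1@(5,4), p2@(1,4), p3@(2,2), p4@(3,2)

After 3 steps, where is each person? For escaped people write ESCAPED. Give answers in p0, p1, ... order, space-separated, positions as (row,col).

Step 1: p0:(3,0)->(4,0) | p1:(5,4)->(5,3)->EXIT | p2:(1,4)->(2,4) | p3:(2,2)->(3,2) | p4:(3,2)->(4,2)
Step 2: p0:(4,0)->(5,0) | p1:escaped | p2:(2,4)->(3,4) | p3:(3,2)->(4,2) | p4:(4,2)->(5,2)
Step 3: p0:(5,0)->(5,1) | p1:escaped | p2:(3,4)->(4,4)->EXIT | p3:(4,2)->(5,2) | p4:(5,2)->(5,3)->EXIT

(5,1) ESCAPED ESCAPED (5,2) ESCAPED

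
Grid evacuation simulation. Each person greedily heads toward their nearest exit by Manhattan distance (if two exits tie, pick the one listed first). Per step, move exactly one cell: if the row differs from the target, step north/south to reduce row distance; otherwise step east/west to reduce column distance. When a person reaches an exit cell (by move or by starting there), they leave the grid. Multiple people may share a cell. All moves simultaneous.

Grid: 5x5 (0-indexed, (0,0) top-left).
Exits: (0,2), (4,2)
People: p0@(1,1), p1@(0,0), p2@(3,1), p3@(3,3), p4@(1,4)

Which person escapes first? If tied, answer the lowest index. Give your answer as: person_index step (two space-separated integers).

Step 1: p0:(1,1)->(0,1) | p1:(0,0)->(0,1) | p2:(3,1)->(4,1) | p3:(3,3)->(4,3) | p4:(1,4)->(0,4)
Step 2: p0:(0,1)->(0,2)->EXIT | p1:(0,1)->(0,2)->EXIT | p2:(4,1)->(4,2)->EXIT | p3:(4,3)->(4,2)->EXIT | p4:(0,4)->(0,3)
Step 3: p0:escaped | p1:escaped | p2:escaped | p3:escaped | p4:(0,3)->(0,2)->EXIT
Exit steps: [2, 2, 2, 2, 3]
First to escape: p0 at step 2

Answer: 0 2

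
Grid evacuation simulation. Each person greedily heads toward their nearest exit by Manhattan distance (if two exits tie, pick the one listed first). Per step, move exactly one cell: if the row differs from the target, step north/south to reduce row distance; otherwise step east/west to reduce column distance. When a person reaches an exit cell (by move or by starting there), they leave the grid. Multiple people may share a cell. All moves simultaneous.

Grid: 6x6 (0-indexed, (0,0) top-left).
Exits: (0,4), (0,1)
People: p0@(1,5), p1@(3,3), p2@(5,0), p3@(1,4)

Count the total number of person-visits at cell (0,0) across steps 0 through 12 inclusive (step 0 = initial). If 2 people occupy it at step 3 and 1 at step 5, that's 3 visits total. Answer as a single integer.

Answer: 1

Derivation:
Step 0: p0@(1,5) p1@(3,3) p2@(5,0) p3@(1,4) -> at (0,0): 0 [-], cum=0
Step 1: p0@(0,5) p1@(2,3) p2@(4,0) p3@ESC -> at (0,0): 0 [-], cum=0
Step 2: p0@ESC p1@(1,3) p2@(3,0) p3@ESC -> at (0,0): 0 [-], cum=0
Step 3: p0@ESC p1@(0,3) p2@(2,0) p3@ESC -> at (0,0): 0 [-], cum=0
Step 4: p0@ESC p1@ESC p2@(1,0) p3@ESC -> at (0,0): 0 [-], cum=0
Step 5: p0@ESC p1@ESC p2@(0,0) p3@ESC -> at (0,0): 1 [p2], cum=1
Step 6: p0@ESC p1@ESC p2@ESC p3@ESC -> at (0,0): 0 [-], cum=1
Total visits = 1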